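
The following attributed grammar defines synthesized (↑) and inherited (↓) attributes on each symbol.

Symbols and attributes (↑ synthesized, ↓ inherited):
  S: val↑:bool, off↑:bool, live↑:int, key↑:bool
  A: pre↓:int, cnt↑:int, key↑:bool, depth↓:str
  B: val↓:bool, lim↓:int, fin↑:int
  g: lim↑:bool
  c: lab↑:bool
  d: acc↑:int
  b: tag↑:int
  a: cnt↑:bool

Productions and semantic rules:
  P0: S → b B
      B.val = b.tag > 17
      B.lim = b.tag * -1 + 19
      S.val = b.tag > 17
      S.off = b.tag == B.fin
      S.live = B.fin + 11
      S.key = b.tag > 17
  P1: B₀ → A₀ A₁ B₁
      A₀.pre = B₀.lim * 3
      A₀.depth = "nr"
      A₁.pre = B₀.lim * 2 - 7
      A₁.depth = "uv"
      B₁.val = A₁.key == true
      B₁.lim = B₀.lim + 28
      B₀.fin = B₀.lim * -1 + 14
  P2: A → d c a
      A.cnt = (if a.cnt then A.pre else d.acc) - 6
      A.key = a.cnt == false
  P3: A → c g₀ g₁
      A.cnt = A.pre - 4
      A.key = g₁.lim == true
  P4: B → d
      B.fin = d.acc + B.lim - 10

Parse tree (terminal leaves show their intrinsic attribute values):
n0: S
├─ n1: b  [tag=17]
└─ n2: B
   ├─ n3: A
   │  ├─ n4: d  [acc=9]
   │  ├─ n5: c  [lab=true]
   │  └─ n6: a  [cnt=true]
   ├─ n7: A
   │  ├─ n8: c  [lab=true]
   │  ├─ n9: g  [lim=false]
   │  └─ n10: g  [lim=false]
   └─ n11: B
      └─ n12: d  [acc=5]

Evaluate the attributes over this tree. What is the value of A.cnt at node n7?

1. n1.tag = 17  [terminal]
2. n2.val = false  [b.tag > 17]
3. n2.lim = 2  [b.tag * -1 + 19]
4. n3.pre = 6  [B₀.lim * 3]
5. n3.depth = "nr"  ["nr"]
6. n4.acc = 9  [terminal]
7. n5.lab = true  [terminal]
8. n6.cnt = true  [terminal]
9. n3.cnt = 0  [(if a.cnt then A.pre else d.acc) - 6]
10. n3.key = false  [a.cnt == false]
11. n7.pre = -3  [B₀.lim * 2 - 7]
12. n7.depth = "uv"  ["uv"]
13. n8.lab = true  [terminal]
14. n9.lim = false  [terminal]
15. n10.lim = false  [terminal]
16. n7.cnt = -7  [A.pre - 4]
17. n7.key = false  [g₁.lim == true]
18. n11.val = false  [A₁.key == true]
19. n11.lim = 30  [B₀.lim + 28]
20. n12.acc = 5  [terminal]
21. n11.fin = 25  [d.acc + B.lim - 10]
22. n2.fin = 12  [B₀.lim * -1 + 14]
23. n0.val = false  [b.tag > 17]
24. n0.off = false  [b.tag == B.fin]
25. n0.live = 23  [B.fin + 11]
26. n0.key = false  [b.tag > 17]

-7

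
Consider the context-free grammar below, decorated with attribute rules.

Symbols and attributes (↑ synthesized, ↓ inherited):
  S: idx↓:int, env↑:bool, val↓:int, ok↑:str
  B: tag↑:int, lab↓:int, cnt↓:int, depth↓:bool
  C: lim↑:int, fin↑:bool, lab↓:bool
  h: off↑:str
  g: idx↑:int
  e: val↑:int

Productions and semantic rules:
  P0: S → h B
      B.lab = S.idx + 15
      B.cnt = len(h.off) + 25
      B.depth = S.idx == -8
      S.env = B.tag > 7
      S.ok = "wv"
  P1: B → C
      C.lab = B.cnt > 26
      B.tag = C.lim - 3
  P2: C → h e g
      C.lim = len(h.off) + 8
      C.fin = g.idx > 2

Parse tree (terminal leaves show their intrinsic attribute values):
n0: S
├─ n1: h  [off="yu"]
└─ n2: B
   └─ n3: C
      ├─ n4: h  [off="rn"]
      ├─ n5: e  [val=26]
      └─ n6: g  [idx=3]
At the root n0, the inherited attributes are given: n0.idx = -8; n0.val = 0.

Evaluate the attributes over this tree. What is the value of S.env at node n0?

false

1. n0.idx = -8  [given at root]
2. n0.val = 0  [given at root]
3. n1.off = "yu"  [terminal]
4. n2.lab = 7  [S.idx + 15]
5. n2.cnt = 27  [len(h.off) + 25]
6. n2.depth = true  [S.idx == -8]
7. n3.lab = true  [B.cnt > 26]
8. n4.off = "rn"  [terminal]
9. n5.val = 26  [terminal]
10. n6.idx = 3  [terminal]
11. n3.lim = 10  [len(h.off) + 8]
12. n3.fin = true  [g.idx > 2]
13. n2.tag = 7  [C.lim - 3]
14. n0.env = false  [B.tag > 7]
15. n0.ok = "wv"  ["wv"]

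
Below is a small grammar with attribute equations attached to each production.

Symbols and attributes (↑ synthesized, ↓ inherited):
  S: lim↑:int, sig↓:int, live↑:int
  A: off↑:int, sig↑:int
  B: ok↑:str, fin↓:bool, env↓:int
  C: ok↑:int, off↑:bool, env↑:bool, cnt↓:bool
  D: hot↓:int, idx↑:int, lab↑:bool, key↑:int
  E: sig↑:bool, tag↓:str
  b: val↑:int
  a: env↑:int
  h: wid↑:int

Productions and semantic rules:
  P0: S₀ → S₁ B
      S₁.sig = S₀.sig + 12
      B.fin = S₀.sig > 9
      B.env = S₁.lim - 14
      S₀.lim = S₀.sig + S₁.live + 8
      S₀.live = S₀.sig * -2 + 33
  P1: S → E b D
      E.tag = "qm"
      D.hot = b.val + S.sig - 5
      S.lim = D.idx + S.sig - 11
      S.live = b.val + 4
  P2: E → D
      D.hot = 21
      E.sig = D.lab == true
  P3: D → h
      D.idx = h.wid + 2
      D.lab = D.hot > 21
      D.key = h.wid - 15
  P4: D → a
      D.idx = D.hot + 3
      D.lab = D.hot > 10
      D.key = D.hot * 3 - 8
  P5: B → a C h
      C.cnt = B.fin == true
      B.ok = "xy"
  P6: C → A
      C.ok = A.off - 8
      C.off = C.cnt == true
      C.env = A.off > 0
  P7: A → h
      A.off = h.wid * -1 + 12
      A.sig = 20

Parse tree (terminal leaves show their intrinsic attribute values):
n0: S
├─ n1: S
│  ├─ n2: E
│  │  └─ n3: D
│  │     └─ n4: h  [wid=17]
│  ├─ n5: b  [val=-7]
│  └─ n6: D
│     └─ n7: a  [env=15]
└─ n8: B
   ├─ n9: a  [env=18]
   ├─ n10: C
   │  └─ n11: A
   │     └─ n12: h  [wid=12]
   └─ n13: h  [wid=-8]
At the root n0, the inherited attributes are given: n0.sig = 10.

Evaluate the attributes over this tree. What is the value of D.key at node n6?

1. n0.sig = 10  [given at root]
2. n1.sig = 22  [S₀.sig + 12]
3. n2.tag = "qm"  ["qm"]
4. n3.hot = 21  [21]
5. n4.wid = 17  [terminal]
6. n3.idx = 19  [h.wid + 2]
7. n3.lab = false  [D.hot > 21]
8. n3.key = 2  [h.wid - 15]
9. n2.sig = false  [D.lab == true]
10. n5.val = -7  [terminal]
11. n6.hot = 10  [b.val + S.sig - 5]
12. n7.env = 15  [terminal]
13. n6.idx = 13  [D.hot + 3]
14. n6.lab = false  [D.hot > 10]
15. n6.key = 22  [D.hot * 3 - 8]
16. n1.lim = 24  [D.idx + S.sig - 11]
17. n1.live = -3  [b.val + 4]
18. n8.fin = true  [S₀.sig > 9]
19. n8.env = 10  [S₁.lim - 14]
20. n9.env = 18  [terminal]
21. n10.cnt = true  [B.fin == true]
22. n12.wid = 12  [terminal]
23. n11.off = 0  [h.wid * -1 + 12]
24. n11.sig = 20  [20]
25. n10.ok = -8  [A.off - 8]
26. n10.off = true  [C.cnt == true]
27. n10.env = false  [A.off > 0]
28. n13.wid = -8  [terminal]
29. n8.ok = "xy"  ["xy"]
30. n0.lim = 15  [S₀.sig + S₁.live + 8]
31. n0.live = 13  [S₀.sig * -2 + 33]

22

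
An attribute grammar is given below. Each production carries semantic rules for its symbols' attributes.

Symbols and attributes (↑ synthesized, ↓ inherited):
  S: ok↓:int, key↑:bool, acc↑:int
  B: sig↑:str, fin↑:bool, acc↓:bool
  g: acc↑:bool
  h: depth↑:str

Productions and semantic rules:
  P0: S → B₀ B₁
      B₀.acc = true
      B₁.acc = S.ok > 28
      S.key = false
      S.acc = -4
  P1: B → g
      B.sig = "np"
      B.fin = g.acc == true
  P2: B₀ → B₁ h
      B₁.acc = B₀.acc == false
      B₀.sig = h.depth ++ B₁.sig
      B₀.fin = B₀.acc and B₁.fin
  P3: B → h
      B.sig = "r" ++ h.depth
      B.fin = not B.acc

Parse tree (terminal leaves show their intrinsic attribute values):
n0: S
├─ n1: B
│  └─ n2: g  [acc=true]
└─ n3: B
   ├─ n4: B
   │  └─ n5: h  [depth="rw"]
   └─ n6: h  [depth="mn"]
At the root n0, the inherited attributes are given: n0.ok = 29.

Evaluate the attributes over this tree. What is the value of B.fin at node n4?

true

1. n0.ok = 29  [given at root]
2. n1.acc = true  [true]
3. n2.acc = true  [terminal]
4. n1.sig = "np"  ["np"]
5. n1.fin = true  [g.acc == true]
6. n3.acc = true  [S.ok > 28]
7. n4.acc = false  [B₀.acc == false]
8. n5.depth = "rw"  [terminal]
9. n4.sig = "rrw"  ["r" ++ h.depth]
10. n4.fin = true  [not B.acc]
11. n6.depth = "mn"  [terminal]
12. n3.sig = "mnrrw"  [h.depth ++ B₁.sig]
13. n3.fin = true  [B₀.acc and B₁.fin]
14. n0.key = false  [false]
15. n0.acc = -4  [-4]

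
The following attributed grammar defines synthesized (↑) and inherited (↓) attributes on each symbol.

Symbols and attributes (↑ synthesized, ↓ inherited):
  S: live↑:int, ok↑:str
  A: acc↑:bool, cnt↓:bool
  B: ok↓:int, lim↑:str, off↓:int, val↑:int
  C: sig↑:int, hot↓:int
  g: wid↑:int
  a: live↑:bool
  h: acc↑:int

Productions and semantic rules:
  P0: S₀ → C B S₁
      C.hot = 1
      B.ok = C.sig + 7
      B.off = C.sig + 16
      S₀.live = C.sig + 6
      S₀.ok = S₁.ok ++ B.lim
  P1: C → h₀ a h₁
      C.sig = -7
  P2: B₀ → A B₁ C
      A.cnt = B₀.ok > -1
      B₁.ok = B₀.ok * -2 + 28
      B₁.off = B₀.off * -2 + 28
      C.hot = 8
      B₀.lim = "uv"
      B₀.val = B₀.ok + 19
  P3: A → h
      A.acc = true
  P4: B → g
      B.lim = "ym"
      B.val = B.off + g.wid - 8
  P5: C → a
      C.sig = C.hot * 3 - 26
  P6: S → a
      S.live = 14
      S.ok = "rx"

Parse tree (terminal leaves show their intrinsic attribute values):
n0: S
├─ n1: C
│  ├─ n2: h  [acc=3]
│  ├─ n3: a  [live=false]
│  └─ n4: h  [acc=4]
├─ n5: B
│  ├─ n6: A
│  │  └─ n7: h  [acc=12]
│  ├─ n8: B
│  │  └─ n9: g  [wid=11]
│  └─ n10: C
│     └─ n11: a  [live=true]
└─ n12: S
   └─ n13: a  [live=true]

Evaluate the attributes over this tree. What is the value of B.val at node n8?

13

1. n1.hot = 1  [1]
2. n2.acc = 3  [terminal]
3. n3.live = false  [terminal]
4. n4.acc = 4  [terminal]
5. n1.sig = -7  [-7]
6. n5.ok = 0  [C.sig + 7]
7. n5.off = 9  [C.sig + 16]
8. n6.cnt = true  [B₀.ok > -1]
9. n7.acc = 12  [terminal]
10. n6.acc = true  [true]
11. n8.ok = 28  [B₀.ok * -2 + 28]
12. n8.off = 10  [B₀.off * -2 + 28]
13. n9.wid = 11  [terminal]
14. n8.lim = "ym"  ["ym"]
15. n8.val = 13  [B.off + g.wid - 8]
16. n10.hot = 8  [8]
17. n11.live = true  [terminal]
18. n10.sig = -2  [C.hot * 3 - 26]
19. n5.lim = "uv"  ["uv"]
20. n5.val = 19  [B₀.ok + 19]
21. n13.live = true  [terminal]
22. n12.live = 14  [14]
23. n12.ok = "rx"  ["rx"]
24. n0.live = -1  [C.sig + 6]
25. n0.ok = "rxuv"  [S₁.ok ++ B.lim]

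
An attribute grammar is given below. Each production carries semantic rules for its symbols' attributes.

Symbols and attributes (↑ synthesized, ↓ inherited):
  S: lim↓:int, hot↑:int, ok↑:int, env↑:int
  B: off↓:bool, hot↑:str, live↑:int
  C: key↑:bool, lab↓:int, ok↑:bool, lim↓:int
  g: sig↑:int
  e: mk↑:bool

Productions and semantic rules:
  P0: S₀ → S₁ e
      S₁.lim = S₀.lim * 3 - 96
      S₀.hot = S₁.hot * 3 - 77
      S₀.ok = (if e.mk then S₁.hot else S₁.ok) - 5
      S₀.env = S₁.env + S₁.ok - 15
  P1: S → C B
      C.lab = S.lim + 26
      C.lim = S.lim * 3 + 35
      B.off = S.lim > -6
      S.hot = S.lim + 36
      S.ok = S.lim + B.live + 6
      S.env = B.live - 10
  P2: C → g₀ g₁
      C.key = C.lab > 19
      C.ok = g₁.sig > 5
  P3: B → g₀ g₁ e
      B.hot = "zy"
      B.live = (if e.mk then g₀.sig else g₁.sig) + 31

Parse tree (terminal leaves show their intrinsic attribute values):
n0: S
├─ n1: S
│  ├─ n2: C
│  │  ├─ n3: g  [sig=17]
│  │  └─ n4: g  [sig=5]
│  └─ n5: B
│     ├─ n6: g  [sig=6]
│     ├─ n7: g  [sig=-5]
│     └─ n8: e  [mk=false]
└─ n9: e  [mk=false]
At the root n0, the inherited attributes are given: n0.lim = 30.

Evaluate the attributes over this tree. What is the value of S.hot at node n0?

13

1. n0.lim = 30  [given at root]
2. n1.lim = -6  [S₀.lim * 3 - 96]
3. n2.lab = 20  [S.lim + 26]
4. n2.lim = 17  [S.lim * 3 + 35]
5. n3.sig = 17  [terminal]
6. n4.sig = 5  [terminal]
7. n2.key = true  [C.lab > 19]
8. n2.ok = false  [g₁.sig > 5]
9. n5.off = false  [S.lim > -6]
10. n6.sig = 6  [terminal]
11. n7.sig = -5  [terminal]
12. n8.mk = false  [terminal]
13. n5.hot = "zy"  ["zy"]
14. n5.live = 26  [(if e.mk then g₀.sig else g₁.sig) + 31]
15. n1.hot = 30  [S.lim + 36]
16. n1.ok = 26  [S.lim + B.live + 6]
17. n1.env = 16  [B.live - 10]
18. n9.mk = false  [terminal]
19. n0.hot = 13  [S₁.hot * 3 - 77]
20. n0.ok = 21  [(if e.mk then S₁.hot else S₁.ok) - 5]
21. n0.env = 27  [S₁.env + S₁.ok - 15]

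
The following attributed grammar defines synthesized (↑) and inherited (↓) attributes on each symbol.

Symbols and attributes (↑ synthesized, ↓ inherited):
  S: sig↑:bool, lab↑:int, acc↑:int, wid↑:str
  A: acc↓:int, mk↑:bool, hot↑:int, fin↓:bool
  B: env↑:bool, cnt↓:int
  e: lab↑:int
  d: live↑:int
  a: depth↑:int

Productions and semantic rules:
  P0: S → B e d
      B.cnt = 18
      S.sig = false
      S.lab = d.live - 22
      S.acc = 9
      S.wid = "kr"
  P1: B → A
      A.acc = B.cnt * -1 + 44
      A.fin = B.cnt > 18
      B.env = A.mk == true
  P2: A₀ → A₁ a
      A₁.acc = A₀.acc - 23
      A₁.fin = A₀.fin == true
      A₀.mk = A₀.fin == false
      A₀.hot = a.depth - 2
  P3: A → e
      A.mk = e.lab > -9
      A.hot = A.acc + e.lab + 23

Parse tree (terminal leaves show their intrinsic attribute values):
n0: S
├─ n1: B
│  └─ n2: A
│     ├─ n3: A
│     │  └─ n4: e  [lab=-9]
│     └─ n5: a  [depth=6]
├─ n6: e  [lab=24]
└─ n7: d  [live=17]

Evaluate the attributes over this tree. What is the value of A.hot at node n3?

1. n1.cnt = 18  [18]
2. n2.acc = 26  [B.cnt * -1 + 44]
3. n2.fin = false  [B.cnt > 18]
4. n3.acc = 3  [A₀.acc - 23]
5. n3.fin = false  [A₀.fin == true]
6. n4.lab = -9  [terminal]
7. n3.mk = false  [e.lab > -9]
8. n3.hot = 17  [A.acc + e.lab + 23]
9. n5.depth = 6  [terminal]
10. n2.mk = true  [A₀.fin == false]
11. n2.hot = 4  [a.depth - 2]
12. n1.env = true  [A.mk == true]
13. n6.lab = 24  [terminal]
14. n7.live = 17  [terminal]
15. n0.sig = false  [false]
16. n0.lab = -5  [d.live - 22]
17. n0.acc = 9  [9]
18. n0.wid = "kr"  ["kr"]

17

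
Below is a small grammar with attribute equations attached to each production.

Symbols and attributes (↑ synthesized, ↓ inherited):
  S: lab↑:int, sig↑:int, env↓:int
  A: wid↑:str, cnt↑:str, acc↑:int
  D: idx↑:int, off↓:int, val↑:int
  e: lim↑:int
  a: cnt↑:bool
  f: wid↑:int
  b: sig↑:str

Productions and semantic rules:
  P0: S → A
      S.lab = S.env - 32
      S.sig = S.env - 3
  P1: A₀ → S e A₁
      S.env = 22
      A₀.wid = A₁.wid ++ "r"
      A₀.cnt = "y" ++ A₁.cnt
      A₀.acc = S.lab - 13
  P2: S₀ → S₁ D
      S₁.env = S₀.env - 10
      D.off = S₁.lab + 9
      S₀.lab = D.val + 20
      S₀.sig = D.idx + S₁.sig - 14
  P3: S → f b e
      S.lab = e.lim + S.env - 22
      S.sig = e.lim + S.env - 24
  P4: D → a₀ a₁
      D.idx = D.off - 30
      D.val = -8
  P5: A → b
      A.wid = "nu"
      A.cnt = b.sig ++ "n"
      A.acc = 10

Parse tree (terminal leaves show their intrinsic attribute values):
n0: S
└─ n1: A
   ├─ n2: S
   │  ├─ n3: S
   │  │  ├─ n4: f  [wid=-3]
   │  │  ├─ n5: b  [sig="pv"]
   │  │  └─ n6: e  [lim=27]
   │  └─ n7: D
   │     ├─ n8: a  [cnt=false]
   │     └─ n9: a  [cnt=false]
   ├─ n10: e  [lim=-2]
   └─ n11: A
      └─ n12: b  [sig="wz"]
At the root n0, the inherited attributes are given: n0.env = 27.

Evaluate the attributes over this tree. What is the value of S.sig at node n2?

-3

1. n0.env = 27  [given at root]
2. n2.env = 22  [22]
3. n3.env = 12  [S₀.env - 10]
4. n4.wid = -3  [terminal]
5. n5.sig = "pv"  [terminal]
6. n6.lim = 27  [terminal]
7. n3.lab = 17  [e.lim + S.env - 22]
8. n3.sig = 15  [e.lim + S.env - 24]
9. n7.off = 26  [S₁.lab + 9]
10. n8.cnt = false  [terminal]
11. n9.cnt = false  [terminal]
12. n7.idx = -4  [D.off - 30]
13. n7.val = -8  [-8]
14. n2.lab = 12  [D.val + 20]
15. n2.sig = -3  [D.idx + S₁.sig - 14]
16. n10.lim = -2  [terminal]
17. n12.sig = "wz"  [terminal]
18. n11.wid = "nu"  ["nu"]
19. n11.cnt = "wzn"  [b.sig ++ "n"]
20. n11.acc = 10  [10]
21. n1.wid = "nur"  [A₁.wid ++ "r"]
22. n1.cnt = "ywzn"  ["y" ++ A₁.cnt]
23. n1.acc = -1  [S.lab - 13]
24. n0.lab = -5  [S.env - 32]
25. n0.sig = 24  [S.env - 3]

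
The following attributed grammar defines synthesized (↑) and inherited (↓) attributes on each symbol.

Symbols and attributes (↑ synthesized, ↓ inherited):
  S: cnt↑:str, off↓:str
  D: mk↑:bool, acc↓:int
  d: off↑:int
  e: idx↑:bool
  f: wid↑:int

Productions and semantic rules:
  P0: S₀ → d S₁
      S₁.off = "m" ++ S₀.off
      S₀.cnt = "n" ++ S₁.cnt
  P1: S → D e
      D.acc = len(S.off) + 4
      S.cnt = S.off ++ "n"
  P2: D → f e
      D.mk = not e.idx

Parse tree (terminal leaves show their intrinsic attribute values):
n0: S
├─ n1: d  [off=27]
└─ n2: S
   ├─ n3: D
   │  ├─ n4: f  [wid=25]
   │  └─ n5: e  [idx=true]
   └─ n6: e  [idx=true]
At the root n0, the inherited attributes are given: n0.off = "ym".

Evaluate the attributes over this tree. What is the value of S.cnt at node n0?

1. n0.off = "ym"  [given at root]
2. n1.off = 27  [terminal]
3. n2.off = "mym"  ["m" ++ S₀.off]
4. n3.acc = 7  [len(S.off) + 4]
5. n4.wid = 25  [terminal]
6. n5.idx = true  [terminal]
7. n3.mk = false  [not e.idx]
8. n6.idx = true  [terminal]
9. n2.cnt = "mymn"  [S.off ++ "n"]
10. n0.cnt = "nmymn"  ["n" ++ S₁.cnt]

"nmymn"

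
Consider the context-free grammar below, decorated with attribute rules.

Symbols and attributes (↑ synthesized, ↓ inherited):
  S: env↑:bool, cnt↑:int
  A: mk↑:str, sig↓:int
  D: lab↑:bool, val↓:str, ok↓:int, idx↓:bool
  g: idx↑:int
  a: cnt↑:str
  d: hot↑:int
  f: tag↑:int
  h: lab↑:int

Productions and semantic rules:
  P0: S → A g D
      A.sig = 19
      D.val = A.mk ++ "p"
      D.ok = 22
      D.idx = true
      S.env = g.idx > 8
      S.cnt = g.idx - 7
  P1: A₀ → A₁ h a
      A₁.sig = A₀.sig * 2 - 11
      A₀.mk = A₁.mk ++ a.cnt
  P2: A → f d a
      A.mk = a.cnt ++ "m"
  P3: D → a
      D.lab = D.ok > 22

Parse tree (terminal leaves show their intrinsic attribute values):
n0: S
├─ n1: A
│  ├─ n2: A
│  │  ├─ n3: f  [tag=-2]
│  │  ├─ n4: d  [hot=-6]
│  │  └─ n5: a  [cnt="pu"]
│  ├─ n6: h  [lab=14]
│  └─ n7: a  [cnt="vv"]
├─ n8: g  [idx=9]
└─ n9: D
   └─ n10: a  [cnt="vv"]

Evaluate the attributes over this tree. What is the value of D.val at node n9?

1. n1.sig = 19  [19]
2. n2.sig = 27  [A₀.sig * 2 - 11]
3. n3.tag = -2  [terminal]
4. n4.hot = -6  [terminal]
5. n5.cnt = "pu"  [terminal]
6. n2.mk = "pum"  [a.cnt ++ "m"]
7. n6.lab = 14  [terminal]
8. n7.cnt = "vv"  [terminal]
9. n1.mk = "pumvv"  [A₁.mk ++ a.cnt]
10. n8.idx = 9  [terminal]
11. n9.val = "pumvvp"  [A.mk ++ "p"]
12. n9.ok = 22  [22]
13. n9.idx = true  [true]
14. n10.cnt = "vv"  [terminal]
15. n9.lab = false  [D.ok > 22]
16. n0.env = true  [g.idx > 8]
17. n0.cnt = 2  [g.idx - 7]

"pumvvp"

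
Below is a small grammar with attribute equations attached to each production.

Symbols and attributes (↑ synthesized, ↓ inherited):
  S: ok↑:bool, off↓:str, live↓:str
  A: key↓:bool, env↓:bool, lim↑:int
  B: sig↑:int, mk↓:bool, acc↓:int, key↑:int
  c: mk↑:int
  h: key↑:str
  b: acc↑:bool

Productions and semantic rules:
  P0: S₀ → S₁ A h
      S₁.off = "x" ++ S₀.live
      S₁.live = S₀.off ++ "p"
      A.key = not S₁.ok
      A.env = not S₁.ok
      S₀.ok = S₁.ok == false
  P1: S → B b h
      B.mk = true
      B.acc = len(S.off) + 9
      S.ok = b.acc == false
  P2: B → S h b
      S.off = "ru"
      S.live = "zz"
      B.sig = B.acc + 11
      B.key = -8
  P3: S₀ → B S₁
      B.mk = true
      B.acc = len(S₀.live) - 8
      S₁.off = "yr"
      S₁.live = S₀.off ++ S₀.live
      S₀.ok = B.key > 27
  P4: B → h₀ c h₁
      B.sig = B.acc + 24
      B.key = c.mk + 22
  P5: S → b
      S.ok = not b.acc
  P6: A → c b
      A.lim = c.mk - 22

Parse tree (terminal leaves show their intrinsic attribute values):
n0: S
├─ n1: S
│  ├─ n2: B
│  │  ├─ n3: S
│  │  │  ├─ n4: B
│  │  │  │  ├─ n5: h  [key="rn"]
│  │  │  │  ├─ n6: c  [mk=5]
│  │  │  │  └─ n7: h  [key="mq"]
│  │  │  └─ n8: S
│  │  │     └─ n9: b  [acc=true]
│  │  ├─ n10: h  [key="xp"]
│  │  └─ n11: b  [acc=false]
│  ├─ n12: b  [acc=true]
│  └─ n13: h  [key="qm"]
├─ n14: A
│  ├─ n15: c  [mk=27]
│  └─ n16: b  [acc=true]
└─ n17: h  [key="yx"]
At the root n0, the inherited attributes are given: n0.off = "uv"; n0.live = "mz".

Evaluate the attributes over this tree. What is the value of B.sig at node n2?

23

1. n0.off = "uv"  [given at root]
2. n0.live = "mz"  [given at root]
3. n1.off = "xmz"  ["x" ++ S₀.live]
4. n1.live = "uvp"  [S₀.off ++ "p"]
5. n2.mk = true  [true]
6. n2.acc = 12  [len(S.off) + 9]
7. n3.off = "ru"  ["ru"]
8. n3.live = "zz"  ["zz"]
9. n4.mk = true  [true]
10. n4.acc = -6  [len(S₀.live) - 8]
11. n5.key = "rn"  [terminal]
12. n6.mk = 5  [terminal]
13. n7.key = "mq"  [terminal]
14. n4.sig = 18  [B.acc + 24]
15. n4.key = 27  [c.mk + 22]
16. n8.off = "yr"  ["yr"]
17. n8.live = "ruzz"  [S₀.off ++ S₀.live]
18. n9.acc = true  [terminal]
19. n8.ok = false  [not b.acc]
20. n3.ok = false  [B.key > 27]
21. n10.key = "xp"  [terminal]
22. n11.acc = false  [terminal]
23. n2.sig = 23  [B.acc + 11]
24. n2.key = -8  [-8]
25. n12.acc = true  [terminal]
26. n13.key = "qm"  [terminal]
27. n1.ok = false  [b.acc == false]
28. n14.key = true  [not S₁.ok]
29. n14.env = true  [not S₁.ok]
30. n15.mk = 27  [terminal]
31. n16.acc = true  [terminal]
32. n14.lim = 5  [c.mk - 22]
33. n17.key = "yx"  [terminal]
34. n0.ok = true  [S₁.ok == false]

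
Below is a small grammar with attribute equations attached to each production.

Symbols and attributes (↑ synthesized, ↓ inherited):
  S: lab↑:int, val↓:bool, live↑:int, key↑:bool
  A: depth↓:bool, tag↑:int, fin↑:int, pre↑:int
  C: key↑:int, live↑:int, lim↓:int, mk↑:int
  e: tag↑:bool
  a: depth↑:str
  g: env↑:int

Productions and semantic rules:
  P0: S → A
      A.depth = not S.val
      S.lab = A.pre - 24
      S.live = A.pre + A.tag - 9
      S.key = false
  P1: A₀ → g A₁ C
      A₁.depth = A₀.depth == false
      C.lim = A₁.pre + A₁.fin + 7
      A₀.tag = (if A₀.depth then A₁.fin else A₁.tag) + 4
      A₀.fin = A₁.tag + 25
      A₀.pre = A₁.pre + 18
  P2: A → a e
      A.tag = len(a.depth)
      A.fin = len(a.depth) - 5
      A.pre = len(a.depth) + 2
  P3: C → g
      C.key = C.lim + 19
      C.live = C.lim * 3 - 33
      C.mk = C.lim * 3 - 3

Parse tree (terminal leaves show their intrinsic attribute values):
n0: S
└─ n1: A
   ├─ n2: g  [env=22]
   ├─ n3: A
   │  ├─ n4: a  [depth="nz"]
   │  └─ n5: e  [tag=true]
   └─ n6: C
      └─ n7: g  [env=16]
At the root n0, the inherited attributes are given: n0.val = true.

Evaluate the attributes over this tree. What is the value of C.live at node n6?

-9

1. n0.val = true  [given at root]
2. n1.depth = false  [not S.val]
3. n2.env = 22  [terminal]
4. n3.depth = true  [A₀.depth == false]
5. n4.depth = "nz"  [terminal]
6. n5.tag = true  [terminal]
7. n3.tag = 2  [len(a.depth)]
8. n3.fin = -3  [len(a.depth) - 5]
9. n3.pre = 4  [len(a.depth) + 2]
10. n6.lim = 8  [A₁.pre + A₁.fin + 7]
11. n7.env = 16  [terminal]
12. n6.key = 27  [C.lim + 19]
13. n6.live = -9  [C.lim * 3 - 33]
14. n6.mk = 21  [C.lim * 3 - 3]
15. n1.tag = 6  [(if A₀.depth then A₁.fin else A₁.tag) + 4]
16. n1.fin = 27  [A₁.tag + 25]
17. n1.pre = 22  [A₁.pre + 18]
18. n0.lab = -2  [A.pre - 24]
19. n0.live = 19  [A.pre + A.tag - 9]
20. n0.key = false  [false]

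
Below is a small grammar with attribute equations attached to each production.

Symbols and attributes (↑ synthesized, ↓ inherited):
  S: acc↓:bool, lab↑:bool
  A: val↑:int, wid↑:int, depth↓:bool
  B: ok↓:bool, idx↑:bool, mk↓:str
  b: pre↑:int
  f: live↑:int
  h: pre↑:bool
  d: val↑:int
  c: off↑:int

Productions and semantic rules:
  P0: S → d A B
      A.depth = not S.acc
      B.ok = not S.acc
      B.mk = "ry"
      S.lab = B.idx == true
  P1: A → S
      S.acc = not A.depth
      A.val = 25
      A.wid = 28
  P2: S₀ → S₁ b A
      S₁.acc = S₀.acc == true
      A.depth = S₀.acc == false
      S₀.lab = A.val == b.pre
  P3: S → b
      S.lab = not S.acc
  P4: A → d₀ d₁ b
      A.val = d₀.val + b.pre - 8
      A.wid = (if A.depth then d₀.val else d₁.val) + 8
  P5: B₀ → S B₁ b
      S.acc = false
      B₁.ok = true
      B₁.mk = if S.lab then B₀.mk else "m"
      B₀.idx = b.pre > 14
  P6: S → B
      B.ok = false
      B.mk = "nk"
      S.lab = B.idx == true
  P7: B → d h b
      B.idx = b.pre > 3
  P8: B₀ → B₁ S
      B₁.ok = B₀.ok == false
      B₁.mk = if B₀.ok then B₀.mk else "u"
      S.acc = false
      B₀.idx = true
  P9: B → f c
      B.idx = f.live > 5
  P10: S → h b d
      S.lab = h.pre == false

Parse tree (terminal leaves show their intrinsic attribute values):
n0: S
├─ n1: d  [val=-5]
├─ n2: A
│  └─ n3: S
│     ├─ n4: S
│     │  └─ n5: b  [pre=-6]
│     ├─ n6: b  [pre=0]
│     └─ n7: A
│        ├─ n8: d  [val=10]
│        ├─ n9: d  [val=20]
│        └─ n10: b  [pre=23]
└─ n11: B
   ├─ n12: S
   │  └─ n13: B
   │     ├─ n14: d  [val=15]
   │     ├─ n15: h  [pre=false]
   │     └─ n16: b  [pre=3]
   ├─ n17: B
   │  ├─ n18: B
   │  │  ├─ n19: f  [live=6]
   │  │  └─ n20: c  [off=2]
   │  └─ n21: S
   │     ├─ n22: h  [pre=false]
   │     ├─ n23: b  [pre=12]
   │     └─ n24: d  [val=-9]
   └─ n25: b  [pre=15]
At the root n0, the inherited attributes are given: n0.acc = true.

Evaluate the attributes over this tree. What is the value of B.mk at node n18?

1. n0.acc = true  [given at root]
2. n1.val = -5  [terminal]
3. n2.depth = false  [not S.acc]
4. n3.acc = true  [not A.depth]
5. n4.acc = true  [S₀.acc == true]
6. n5.pre = -6  [terminal]
7. n4.lab = false  [not S.acc]
8. n6.pre = 0  [terminal]
9. n7.depth = false  [S₀.acc == false]
10. n8.val = 10  [terminal]
11. n9.val = 20  [terminal]
12. n10.pre = 23  [terminal]
13. n7.val = 25  [d₀.val + b.pre - 8]
14. n7.wid = 28  [(if A.depth then d₀.val else d₁.val) + 8]
15. n3.lab = false  [A.val == b.pre]
16. n2.val = 25  [25]
17. n2.wid = 28  [28]
18. n11.ok = false  [not S.acc]
19. n11.mk = "ry"  ["ry"]
20. n12.acc = false  [false]
21. n13.ok = false  [false]
22. n13.mk = "nk"  ["nk"]
23. n14.val = 15  [terminal]
24. n15.pre = false  [terminal]
25. n16.pre = 3  [terminal]
26. n13.idx = false  [b.pre > 3]
27. n12.lab = false  [B.idx == true]
28. n17.ok = true  [true]
29. n17.mk = "m"  [if S.lab then B₀.mk else "m"]
30. n18.ok = false  [B₀.ok == false]
31. n18.mk = "m"  [if B₀.ok then B₀.mk else "u"]
32. n19.live = 6  [terminal]
33. n20.off = 2  [terminal]
34. n18.idx = true  [f.live > 5]
35. n21.acc = false  [false]
36. n22.pre = false  [terminal]
37. n23.pre = 12  [terminal]
38. n24.val = -9  [terminal]
39. n21.lab = true  [h.pre == false]
40. n17.idx = true  [true]
41. n25.pre = 15  [terminal]
42. n11.idx = true  [b.pre > 14]
43. n0.lab = true  [B.idx == true]

"m"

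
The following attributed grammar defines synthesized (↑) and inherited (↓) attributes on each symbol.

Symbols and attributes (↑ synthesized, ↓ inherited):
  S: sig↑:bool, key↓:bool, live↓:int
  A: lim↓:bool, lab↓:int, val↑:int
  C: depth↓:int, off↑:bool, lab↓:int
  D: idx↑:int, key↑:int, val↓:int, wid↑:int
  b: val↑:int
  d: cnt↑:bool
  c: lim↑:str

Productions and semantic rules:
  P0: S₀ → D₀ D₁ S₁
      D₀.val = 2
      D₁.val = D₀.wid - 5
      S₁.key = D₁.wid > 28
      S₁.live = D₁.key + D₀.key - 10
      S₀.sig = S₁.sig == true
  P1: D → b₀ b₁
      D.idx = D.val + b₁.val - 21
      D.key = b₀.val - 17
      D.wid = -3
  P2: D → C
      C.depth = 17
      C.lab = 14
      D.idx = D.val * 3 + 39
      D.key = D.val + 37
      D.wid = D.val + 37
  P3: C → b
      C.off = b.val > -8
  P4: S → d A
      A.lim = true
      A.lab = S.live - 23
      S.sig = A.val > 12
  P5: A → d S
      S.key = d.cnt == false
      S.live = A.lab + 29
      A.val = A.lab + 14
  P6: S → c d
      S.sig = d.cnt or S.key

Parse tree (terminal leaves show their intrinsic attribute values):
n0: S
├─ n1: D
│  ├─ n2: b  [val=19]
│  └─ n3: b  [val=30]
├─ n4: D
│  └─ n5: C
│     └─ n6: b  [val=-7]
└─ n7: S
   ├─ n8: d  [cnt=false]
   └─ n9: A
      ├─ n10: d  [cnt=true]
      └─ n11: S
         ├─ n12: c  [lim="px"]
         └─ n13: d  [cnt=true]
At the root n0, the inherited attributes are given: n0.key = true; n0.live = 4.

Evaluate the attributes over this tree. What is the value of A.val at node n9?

12

1. n0.key = true  [given at root]
2. n0.live = 4  [given at root]
3. n1.val = 2  [2]
4. n2.val = 19  [terminal]
5. n3.val = 30  [terminal]
6. n1.idx = 11  [D.val + b₁.val - 21]
7. n1.key = 2  [b₀.val - 17]
8. n1.wid = -3  [-3]
9. n4.val = -8  [D₀.wid - 5]
10. n5.depth = 17  [17]
11. n5.lab = 14  [14]
12. n6.val = -7  [terminal]
13. n5.off = true  [b.val > -8]
14. n4.idx = 15  [D.val * 3 + 39]
15. n4.key = 29  [D.val + 37]
16. n4.wid = 29  [D.val + 37]
17. n7.key = true  [D₁.wid > 28]
18. n7.live = 21  [D₁.key + D₀.key - 10]
19. n8.cnt = false  [terminal]
20. n9.lim = true  [true]
21. n9.lab = -2  [S.live - 23]
22. n10.cnt = true  [terminal]
23. n11.key = false  [d.cnt == false]
24. n11.live = 27  [A.lab + 29]
25. n12.lim = "px"  [terminal]
26. n13.cnt = true  [terminal]
27. n11.sig = true  [d.cnt or S.key]
28. n9.val = 12  [A.lab + 14]
29. n7.sig = false  [A.val > 12]
30. n0.sig = false  [S₁.sig == true]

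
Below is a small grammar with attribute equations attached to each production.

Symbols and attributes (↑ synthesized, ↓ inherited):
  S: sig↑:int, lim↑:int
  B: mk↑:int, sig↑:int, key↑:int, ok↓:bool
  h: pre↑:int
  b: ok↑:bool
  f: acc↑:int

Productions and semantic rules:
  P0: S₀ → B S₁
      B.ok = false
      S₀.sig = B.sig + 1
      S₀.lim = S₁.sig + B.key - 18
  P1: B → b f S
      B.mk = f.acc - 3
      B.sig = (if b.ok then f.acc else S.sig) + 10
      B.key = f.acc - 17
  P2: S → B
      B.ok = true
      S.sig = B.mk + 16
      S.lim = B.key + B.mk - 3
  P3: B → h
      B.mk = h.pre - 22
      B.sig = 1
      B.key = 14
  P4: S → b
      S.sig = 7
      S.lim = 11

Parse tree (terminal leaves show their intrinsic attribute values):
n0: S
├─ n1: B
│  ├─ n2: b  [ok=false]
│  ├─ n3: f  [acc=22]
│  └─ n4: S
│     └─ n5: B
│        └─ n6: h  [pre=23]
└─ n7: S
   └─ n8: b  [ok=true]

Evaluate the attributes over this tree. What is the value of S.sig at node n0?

28

1. n1.ok = false  [false]
2. n2.ok = false  [terminal]
3. n3.acc = 22  [terminal]
4. n5.ok = true  [true]
5. n6.pre = 23  [terminal]
6. n5.mk = 1  [h.pre - 22]
7. n5.sig = 1  [1]
8. n5.key = 14  [14]
9. n4.sig = 17  [B.mk + 16]
10. n4.lim = 12  [B.key + B.mk - 3]
11. n1.mk = 19  [f.acc - 3]
12. n1.sig = 27  [(if b.ok then f.acc else S.sig) + 10]
13. n1.key = 5  [f.acc - 17]
14. n8.ok = true  [terminal]
15. n7.sig = 7  [7]
16. n7.lim = 11  [11]
17. n0.sig = 28  [B.sig + 1]
18. n0.lim = -6  [S₁.sig + B.key - 18]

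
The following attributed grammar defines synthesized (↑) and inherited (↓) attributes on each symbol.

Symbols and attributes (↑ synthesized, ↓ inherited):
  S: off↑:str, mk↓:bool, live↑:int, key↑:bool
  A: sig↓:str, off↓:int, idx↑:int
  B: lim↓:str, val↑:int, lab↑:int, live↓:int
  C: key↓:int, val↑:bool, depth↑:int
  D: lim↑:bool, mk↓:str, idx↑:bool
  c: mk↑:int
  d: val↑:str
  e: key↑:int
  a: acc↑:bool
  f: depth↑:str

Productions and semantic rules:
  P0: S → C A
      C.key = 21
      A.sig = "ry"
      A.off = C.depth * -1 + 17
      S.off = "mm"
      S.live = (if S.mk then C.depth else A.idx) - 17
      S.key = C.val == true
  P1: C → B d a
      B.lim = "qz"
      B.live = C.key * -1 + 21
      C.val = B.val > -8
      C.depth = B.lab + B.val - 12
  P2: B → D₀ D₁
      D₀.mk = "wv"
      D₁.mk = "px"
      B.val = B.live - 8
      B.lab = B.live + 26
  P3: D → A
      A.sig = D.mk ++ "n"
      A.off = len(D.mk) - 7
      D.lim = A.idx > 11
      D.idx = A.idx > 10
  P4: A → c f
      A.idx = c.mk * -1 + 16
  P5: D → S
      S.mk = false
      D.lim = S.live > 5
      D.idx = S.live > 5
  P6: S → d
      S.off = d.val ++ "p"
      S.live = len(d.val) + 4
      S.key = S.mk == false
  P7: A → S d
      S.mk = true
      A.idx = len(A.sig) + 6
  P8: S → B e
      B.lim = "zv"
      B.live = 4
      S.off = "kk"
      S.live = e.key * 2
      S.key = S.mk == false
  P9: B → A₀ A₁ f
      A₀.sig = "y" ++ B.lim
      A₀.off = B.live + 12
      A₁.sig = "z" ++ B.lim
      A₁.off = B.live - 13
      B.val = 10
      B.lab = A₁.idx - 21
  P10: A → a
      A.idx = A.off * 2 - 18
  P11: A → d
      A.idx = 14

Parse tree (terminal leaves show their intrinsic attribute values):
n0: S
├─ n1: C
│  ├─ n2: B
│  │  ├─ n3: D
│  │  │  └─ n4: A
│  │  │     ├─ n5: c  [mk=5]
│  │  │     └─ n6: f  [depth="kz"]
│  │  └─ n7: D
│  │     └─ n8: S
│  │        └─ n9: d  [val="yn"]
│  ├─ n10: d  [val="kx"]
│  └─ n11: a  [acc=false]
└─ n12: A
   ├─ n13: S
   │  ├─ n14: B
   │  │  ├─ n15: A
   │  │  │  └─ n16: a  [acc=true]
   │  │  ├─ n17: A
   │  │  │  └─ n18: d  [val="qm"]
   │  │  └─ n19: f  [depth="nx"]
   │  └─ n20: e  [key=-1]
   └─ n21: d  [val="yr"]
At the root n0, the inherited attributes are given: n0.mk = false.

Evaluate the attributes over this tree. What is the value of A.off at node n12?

1. n0.mk = false  [given at root]
2. n1.key = 21  [21]
3. n2.lim = "qz"  ["qz"]
4. n2.live = 0  [C.key * -1 + 21]
5. n3.mk = "wv"  ["wv"]
6. n4.sig = "wvn"  [D.mk ++ "n"]
7. n4.off = -5  [len(D.mk) - 7]
8. n5.mk = 5  [terminal]
9. n6.depth = "kz"  [terminal]
10. n4.idx = 11  [c.mk * -1 + 16]
11. n3.lim = false  [A.idx > 11]
12. n3.idx = true  [A.idx > 10]
13. n7.mk = "px"  ["px"]
14. n8.mk = false  [false]
15. n9.val = "yn"  [terminal]
16. n8.off = "ynp"  [d.val ++ "p"]
17. n8.live = 6  [len(d.val) + 4]
18. n8.key = true  [S.mk == false]
19. n7.lim = true  [S.live > 5]
20. n7.idx = true  [S.live > 5]
21. n2.val = -8  [B.live - 8]
22. n2.lab = 26  [B.live + 26]
23. n10.val = "kx"  [terminal]
24. n11.acc = false  [terminal]
25. n1.val = false  [B.val > -8]
26. n1.depth = 6  [B.lab + B.val - 12]
27. n12.sig = "ry"  ["ry"]
28. n12.off = 11  [C.depth * -1 + 17]
29. n13.mk = true  [true]
30. n14.lim = "zv"  ["zv"]
31. n14.live = 4  [4]
32. n15.sig = "yzv"  ["y" ++ B.lim]
33. n15.off = 16  [B.live + 12]
34. n16.acc = true  [terminal]
35. n15.idx = 14  [A.off * 2 - 18]
36. n17.sig = "zzv"  ["z" ++ B.lim]
37. n17.off = -9  [B.live - 13]
38. n18.val = "qm"  [terminal]
39. n17.idx = 14  [14]
40. n19.depth = "nx"  [terminal]
41. n14.val = 10  [10]
42. n14.lab = -7  [A₁.idx - 21]
43. n20.key = -1  [terminal]
44. n13.off = "kk"  ["kk"]
45. n13.live = -2  [e.key * 2]
46. n13.key = false  [S.mk == false]
47. n21.val = "yr"  [terminal]
48. n12.idx = 8  [len(A.sig) + 6]
49. n0.off = "mm"  ["mm"]
50. n0.live = -9  [(if S.mk then C.depth else A.idx) - 17]
51. n0.key = false  [C.val == true]

11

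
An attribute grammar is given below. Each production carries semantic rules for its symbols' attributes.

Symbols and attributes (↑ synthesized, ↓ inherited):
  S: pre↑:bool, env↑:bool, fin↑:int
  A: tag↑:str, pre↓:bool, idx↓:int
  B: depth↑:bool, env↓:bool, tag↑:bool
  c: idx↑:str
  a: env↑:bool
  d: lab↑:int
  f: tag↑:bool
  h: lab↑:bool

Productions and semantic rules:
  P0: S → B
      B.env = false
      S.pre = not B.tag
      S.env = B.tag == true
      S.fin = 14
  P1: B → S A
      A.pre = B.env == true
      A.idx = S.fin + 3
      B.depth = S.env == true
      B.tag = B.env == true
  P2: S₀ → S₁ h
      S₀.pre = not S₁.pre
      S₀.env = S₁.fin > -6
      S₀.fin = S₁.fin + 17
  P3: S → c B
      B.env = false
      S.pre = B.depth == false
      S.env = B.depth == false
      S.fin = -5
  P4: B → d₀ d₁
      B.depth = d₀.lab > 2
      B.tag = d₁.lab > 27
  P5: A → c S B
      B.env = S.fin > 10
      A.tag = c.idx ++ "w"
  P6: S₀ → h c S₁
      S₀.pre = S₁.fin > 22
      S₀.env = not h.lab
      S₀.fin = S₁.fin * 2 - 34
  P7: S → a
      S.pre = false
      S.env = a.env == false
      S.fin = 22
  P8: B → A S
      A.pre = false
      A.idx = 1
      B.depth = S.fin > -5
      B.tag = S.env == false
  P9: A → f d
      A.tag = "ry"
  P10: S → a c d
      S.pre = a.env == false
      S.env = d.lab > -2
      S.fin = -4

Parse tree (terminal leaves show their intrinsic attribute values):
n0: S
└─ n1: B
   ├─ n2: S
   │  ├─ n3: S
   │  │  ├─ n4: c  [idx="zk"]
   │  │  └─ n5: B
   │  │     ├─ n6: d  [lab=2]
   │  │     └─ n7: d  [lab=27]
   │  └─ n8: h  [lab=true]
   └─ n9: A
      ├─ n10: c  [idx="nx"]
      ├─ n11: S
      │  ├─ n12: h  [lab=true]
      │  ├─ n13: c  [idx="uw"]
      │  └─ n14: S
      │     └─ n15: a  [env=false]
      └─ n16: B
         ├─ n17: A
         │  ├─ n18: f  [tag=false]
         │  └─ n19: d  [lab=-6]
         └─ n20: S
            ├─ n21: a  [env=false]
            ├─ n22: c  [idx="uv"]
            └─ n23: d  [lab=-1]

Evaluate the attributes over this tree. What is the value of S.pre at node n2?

1. n1.env = false  [false]
2. n4.idx = "zk"  [terminal]
3. n5.env = false  [false]
4. n6.lab = 2  [terminal]
5. n7.lab = 27  [terminal]
6. n5.depth = false  [d₀.lab > 2]
7. n5.tag = false  [d₁.lab > 27]
8. n3.pre = true  [B.depth == false]
9. n3.env = true  [B.depth == false]
10. n3.fin = -5  [-5]
11. n8.lab = true  [terminal]
12. n2.pre = false  [not S₁.pre]
13. n2.env = true  [S₁.fin > -6]
14. n2.fin = 12  [S₁.fin + 17]
15. n9.pre = false  [B.env == true]
16. n9.idx = 15  [S.fin + 3]
17. n10.idx = "nx"  [terminal]
18. n12.lab = true  [terminal]
19. n13.idx = "uw"  [terminal]
20. n15.env = false  [terminal]
21. n14.pre = false  [false]
22. n14.env = true  [a.env == false]
23. n14.fin = 22  [22]
24. n11.pre = false  [S₁.fin > 22]
25. n11.env = false  [not h.lab]
26. n11.fin = 10  [S₁.fin * 2 - 34]
27. n16.env = false  [S.fin > 10]
28. n17.pre = false  [false]
29. n17.idx = 1  [1]
30. n18.tag = false  [terminal]
31. n19.lab = -6  [terminal]
32. n17.tag = "ry"  ["ry"]
33. n21.env = false  [terminal]
34. n22.idx = "uv"  [terminal]
35. n23.lab = -1  [terminal]
36. n20.pre = true  [a.env == false]
37. n20.env = true  [d.lab > -2]
38. n20.fin = -4  [-4]
39. n16.depth = true  [S.fin > -5]
40. n16.tag = false  [S.env == false]
41. n9.tag = "nxw"  [c.idx ++ "w"]
42. n1.depth = true  [S.env == true]
43. n1.tag = false  [B.env == true]
44. n0.pre = true  [not B.tag]
45. n0.env = false  [B.tag == true]
46. n0.fin = 14  [14]

false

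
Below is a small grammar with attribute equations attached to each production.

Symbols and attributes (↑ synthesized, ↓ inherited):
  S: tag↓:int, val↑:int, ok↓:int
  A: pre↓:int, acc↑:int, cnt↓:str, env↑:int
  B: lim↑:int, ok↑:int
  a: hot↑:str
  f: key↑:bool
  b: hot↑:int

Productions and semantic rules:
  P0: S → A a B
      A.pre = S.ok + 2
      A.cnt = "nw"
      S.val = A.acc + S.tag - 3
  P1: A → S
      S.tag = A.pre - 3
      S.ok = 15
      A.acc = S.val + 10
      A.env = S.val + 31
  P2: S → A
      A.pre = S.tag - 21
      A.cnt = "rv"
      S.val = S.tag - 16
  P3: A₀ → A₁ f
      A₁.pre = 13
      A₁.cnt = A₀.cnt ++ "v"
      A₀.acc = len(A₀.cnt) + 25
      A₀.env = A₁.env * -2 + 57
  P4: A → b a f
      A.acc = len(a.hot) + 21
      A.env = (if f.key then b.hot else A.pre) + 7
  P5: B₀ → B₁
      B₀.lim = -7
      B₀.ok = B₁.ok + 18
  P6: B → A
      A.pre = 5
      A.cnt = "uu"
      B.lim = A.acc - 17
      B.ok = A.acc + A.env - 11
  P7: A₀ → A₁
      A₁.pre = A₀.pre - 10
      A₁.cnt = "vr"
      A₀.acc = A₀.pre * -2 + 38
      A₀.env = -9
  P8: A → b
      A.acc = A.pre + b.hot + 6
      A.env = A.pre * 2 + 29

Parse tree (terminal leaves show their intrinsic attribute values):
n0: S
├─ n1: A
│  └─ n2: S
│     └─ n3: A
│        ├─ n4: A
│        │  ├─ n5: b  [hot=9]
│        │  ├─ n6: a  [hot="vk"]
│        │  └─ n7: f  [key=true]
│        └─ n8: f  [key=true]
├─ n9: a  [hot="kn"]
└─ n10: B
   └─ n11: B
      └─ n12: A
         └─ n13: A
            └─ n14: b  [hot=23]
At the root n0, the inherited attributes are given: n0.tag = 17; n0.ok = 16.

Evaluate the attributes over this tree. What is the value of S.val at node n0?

1. n0.tag = 17  [given at root]
2. n0.ok = 16  [given at root]
3. n1.pre = 18  [S.ok + 2]
4. n1.cnt = "nw"  ["nw"]
5. n2.tag = 15  [A.pre - 3]
6. n2.ok = 15  [15]
7. n3.pre = -6  [S.tag - 21]
8. n3.cnt = "rv"  ["rv"]
9. n4.pre = 13  [13]
10. n4.cnt = "rvv"  [A₀.cnt ++ "v"]
11. n5.hot = 9  [terminal]
12. n6.hot = "vk"  [terminal]
13. n7.key = true  [terminal]
14. n4.acc = 23  [len(a.hot) + 21]
15. n4.env = 16  [(if f.key then b.hot else A.pre) + 7]
16. n8.key = true  [terminal]
17. n3.acc = 27  [len(A₀.cnt) + 25]
18. n3.env = 25  [A₁.env * -2 + 57]
19. n2.val = -1  [S.tag - 16]
20. n1.acc = 9  [S.val + 10]
21. n1.env = 30  [S.val + 31]
22. n9.hot = "kn"  [terminal]
23. n12.pre = 5  [5]
24. n12.cnt = "uu"  ["uu"]
25. n13.pre = -5  [A₀.pre - 10]
26. n13.cnt = "vr"  ["vr"]
27. n14.hot = 23  [terminal]
28. n13.acc = 24  [A.pre + b.hot + 6]
29. n13.env = 19  [A.pre * 2 + 29]
30. n12.acc = 28  [A₀.pre * -2 + 38]
31. n12.env = -9  [-9]
32. n11.lim = 11  [A.acc - 17]
33. n11.ok = 8  [A.acc + A.env - 11]
34. n10.lim = -7  [-7]
35. n10.ok = 26  [B₁.ok + 18]
36. n0.val = 23  [A.acc + S.tag - 3]

23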